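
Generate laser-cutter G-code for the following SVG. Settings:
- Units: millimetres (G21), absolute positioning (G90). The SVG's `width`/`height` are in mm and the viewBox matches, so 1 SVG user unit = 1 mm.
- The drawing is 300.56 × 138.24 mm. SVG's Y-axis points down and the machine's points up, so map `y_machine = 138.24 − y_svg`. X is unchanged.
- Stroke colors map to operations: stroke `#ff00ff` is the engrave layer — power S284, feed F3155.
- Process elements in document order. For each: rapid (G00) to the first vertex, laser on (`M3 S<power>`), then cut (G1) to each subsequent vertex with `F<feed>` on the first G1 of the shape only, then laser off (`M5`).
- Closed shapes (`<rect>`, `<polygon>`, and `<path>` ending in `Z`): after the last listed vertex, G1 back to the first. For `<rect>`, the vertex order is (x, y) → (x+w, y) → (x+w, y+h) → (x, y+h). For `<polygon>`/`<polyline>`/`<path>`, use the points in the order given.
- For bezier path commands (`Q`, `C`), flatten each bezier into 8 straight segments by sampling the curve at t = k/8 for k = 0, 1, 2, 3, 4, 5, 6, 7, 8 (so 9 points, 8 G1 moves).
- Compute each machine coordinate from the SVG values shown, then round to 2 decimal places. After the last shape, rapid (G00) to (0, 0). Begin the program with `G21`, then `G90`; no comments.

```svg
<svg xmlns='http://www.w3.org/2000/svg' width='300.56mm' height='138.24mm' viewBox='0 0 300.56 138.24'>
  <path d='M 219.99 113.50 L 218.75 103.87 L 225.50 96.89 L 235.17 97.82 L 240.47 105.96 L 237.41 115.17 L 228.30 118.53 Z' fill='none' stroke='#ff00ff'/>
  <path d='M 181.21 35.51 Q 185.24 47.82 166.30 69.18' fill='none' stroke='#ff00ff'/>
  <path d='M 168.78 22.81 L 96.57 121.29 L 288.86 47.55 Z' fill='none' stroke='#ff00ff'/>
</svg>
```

G21
G90
G00 X219.99 Y24.74
M3 S284
G1 X218.75 Y34.37 F3155
G1 X225.50 Y41.35
G1 X235.17 Y40.42
G1 X240.47 Y32.28
G1 X237.41 Y23.07
G1 X228.30 Y19.71
G1 X219.99 Y24.74
M5
G00 X181.21 Y102.73
M3 S284
G1 X181.86 Y99.51 F3155
G1 X181.79 Y96.01
G1 X181.00 Y92.22
G1 X179.50 Y88.16
G1 X177.27 Y83.81
G1 X174.33 Y79.17
G1 X170.68 Y74.26
G1 X166.30 Y69.06
M5
G00 X168.78 Y115.43
M3 S284
G1 X96.57 Y16.95 F3155
G1 X288.86 Y90.69
G1 X168.78 Y115.43
M5
G00 X0.00 Y0.00

viewBox `0 0 300.56 138.24` with mm width/height → 1 unit = 1 mm. Flip: y_m = 138.24 − y_svg.

**Shape 1** — `<path>` regular polygon, stroke `#ff00ff` → engrave (S284, F3155). Machine vertices: (219.99,24.74) → (218.75,34.37) → (225.50,41.35) → (235.17,40.42) → (240.47,32.28) → (237.41,23.07) → (228.30,19.71) → (219.99,24.74). Closed: final G1 returns to the first vertex.

**Shape 2** — `<path>` quadratic bezier, stroke `#ff00ff` → engrave (S284, F3155). Control points (SVG): P0=(181.21,35.51), P1=(185.24,47.82), P2=(166.30,69.18); sampled at t=k/8. Machine vertices: (181.21,102.73) → (181.86,99.51) → (181.79,96.01) → (181.00,92.22) → (179.50,88.16) → (177.27,83.81) → (174.33,79.17) → (170.68,74.26) → (166.30,69.06). Open path.

**Shape 3** — `<path>` closed polygon, stroke `#ff00ff` → engrave (S284, F3155). Machine vertices: (168.78,115.43) → (96.57,16.95) → (288.86,90.69) → (168.78,115.43). Closed: final G1 returns to the first vertex.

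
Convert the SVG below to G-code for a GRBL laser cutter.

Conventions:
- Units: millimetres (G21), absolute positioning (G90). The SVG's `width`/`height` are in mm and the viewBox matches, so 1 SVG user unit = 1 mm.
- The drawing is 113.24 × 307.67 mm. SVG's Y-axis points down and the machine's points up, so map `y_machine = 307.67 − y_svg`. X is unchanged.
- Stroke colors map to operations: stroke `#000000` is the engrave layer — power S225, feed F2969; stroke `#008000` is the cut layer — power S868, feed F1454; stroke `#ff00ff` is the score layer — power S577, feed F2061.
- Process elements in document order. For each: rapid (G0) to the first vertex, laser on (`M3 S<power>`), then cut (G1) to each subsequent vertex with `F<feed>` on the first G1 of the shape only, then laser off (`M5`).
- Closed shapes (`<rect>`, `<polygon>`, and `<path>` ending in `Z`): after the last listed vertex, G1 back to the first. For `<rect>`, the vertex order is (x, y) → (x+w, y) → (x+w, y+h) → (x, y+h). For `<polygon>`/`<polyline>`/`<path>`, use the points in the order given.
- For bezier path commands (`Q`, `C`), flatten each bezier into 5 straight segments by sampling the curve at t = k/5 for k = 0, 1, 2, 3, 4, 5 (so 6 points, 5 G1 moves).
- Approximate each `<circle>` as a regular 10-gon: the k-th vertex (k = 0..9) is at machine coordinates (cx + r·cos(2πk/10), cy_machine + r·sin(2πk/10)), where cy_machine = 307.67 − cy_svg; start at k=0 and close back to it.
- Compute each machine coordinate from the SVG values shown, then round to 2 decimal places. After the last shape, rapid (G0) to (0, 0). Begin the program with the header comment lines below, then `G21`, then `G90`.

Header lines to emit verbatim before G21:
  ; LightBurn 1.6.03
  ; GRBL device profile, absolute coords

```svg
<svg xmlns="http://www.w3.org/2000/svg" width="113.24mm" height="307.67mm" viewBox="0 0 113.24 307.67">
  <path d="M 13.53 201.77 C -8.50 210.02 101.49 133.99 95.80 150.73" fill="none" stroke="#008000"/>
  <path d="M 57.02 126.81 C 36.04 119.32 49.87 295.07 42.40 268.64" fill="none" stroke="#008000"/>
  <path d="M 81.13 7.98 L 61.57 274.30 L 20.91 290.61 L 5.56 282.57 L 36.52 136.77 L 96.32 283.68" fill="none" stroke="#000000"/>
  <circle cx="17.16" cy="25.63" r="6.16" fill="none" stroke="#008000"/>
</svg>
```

; LightBurn 1.6.03
; GRBL device profile, absolute coords
G21
G90
G0 X13.53 Y105.90
M3 S868
G1 X14.17 Y109.65 F1454
G1 X34.61 Y125.12
G1 X62.95 Y143.83
G1 X87.31 Y157.27
G1 X95.80 Y156.94
M5
G0 X57.02 Y180.86
M3 S868
G1 X48.16 Y166.45 F1454
G1 X44.96 Y126.56
G1 X44.73 Y79.69
G1 X44.77 Y44.35
G1 X42.40 Y39.03
M5
G0 X81.13 Y299.69
M3 S225
G1 X61.57 Y33.37 F2969
G1 X20.91 Y17.06
G1 X5.56 Y25.10
G1 X36.52 Y170.90
G1 X96.32 Y23.99
M5
G0 X23.32 Y282.04
M3 S868
G1 X22.14 Y285.66 F1454
G1 X19.06 Y287.90
G1 X15.26 Y287.90
G1 X12.18 Y285.66
G1 X11.00 Y282.04
G1 X12.18 Y278.42
G1 X15.26 Y276.18
G1 X19.06 Y276.18
G1 X22.14 Y278.42
G1 X23.32 Y282.04
M5
G0 X0.00 Y0.00

Since the viewBox matches the mm dimensions, user units are millimetres directly. The only transform is the Y-flip y_m = 307.67 − y_svg.

Shape 1 is a cubic bezier drawn with `<path>`. Its stroke #008000 means cut at S868, F1454. After flipping Y the toolpath is (13.53,105.90) → (14.17,109.65) → (34.61,125.12) → (62.95,143.83) → (87.31,157.27) → (95.80,156.94).

Shape 2 is a cubic bezier drawn with `<path>`. Its stroke #008000 means cut at S868, F1454. After flipping Y the toolpath is (57.02,180.86) → (48.16,166.45) → (44.96,126.56) → (44.73,79.69) → (44.77,44.35) → (42.40,39.03).

Shape 3 is a open polyline drawn with `<path>`. Its stroke #000000 means engrave at S225, F2969. After flipping Y the toolpath is (81.13,299.69) → (61.57,33.37) → (20.91,17.06) → (5.56,25.10) → (36.52,170.90) → (96.32,23.99).

Shape 4 is a circle drawn with `<circle>`. Its stroke #008000 means cut at S868, F1454. After flipping Y the toolpath is (23.32,282.04) → (22.14,285.66) → (19.06,287.90) → (15.26,287.90) → (12.18,285.66) → (11.00,282.04) → (12.18,278.42) → (15.26,276.18) → (19.06,276.18) → (22.14,278.42) → (23.32,282.04), returning to the start.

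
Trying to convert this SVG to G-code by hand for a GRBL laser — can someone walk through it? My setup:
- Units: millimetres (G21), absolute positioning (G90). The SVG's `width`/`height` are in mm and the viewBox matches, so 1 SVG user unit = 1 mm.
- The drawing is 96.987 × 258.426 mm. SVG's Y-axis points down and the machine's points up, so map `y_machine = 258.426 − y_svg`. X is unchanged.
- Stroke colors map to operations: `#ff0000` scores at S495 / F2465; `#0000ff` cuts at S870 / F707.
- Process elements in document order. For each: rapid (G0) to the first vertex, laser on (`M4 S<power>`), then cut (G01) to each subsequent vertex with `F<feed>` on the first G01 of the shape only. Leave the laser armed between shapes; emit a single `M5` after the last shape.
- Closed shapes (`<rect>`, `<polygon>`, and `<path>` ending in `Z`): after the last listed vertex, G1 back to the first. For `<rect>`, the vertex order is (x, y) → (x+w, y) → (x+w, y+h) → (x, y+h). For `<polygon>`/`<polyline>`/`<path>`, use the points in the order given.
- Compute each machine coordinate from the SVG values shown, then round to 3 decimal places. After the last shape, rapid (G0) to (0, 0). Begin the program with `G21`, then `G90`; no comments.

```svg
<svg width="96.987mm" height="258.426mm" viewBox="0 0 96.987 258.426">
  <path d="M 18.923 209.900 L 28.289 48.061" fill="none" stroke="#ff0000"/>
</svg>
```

G21
G90
G0 X18.923 Y48.526
M4 S495
G01 X28.289 Y210.365 F2465
M5
G0 X0.000 Y0.000

1 u = 1 mm; y_m = 258.426 − y.

[1] `<path>` line segment, #ff0000→score S495 F2465: (18.923,48.526) → (28.289,210.365)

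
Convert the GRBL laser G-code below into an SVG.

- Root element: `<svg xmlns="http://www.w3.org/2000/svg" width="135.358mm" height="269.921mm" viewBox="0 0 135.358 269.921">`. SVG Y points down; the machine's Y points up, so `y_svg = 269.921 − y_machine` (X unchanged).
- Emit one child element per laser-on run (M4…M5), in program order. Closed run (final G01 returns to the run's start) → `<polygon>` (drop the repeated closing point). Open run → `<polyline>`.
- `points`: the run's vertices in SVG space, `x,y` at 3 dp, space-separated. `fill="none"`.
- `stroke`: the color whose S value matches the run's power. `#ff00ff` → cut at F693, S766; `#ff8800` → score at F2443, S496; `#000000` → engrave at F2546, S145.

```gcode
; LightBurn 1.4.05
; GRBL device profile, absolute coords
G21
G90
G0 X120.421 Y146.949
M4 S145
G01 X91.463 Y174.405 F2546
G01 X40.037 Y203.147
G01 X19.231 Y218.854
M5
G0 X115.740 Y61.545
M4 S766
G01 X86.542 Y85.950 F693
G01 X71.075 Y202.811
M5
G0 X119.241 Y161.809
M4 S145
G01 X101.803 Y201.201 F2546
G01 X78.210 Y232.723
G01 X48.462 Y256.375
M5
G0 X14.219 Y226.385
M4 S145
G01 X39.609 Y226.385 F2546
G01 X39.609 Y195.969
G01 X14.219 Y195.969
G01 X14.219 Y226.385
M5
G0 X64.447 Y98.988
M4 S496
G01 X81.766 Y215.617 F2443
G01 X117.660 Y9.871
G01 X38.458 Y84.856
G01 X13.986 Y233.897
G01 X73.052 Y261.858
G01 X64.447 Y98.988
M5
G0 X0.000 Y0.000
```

<svg xmlns="http://www.w3.org/2000/svg" width="135.358mm" height="269.921mm" viewBox="0 0 135.358 269.921">
  <polyline points="120.421,122.972 91.463,95.516 40.037,66.774 19.231,51.067" fill="none" stroke="#000000"/>
  <polyline points="115.740,208.376 86.542,183.971 71.075,67.110" fill="none" stroke="#ff00ff"/>
  <polyline points="119.241,108.112 101.803,68.720 78.210,37.198 48.462,13.546" fill="none" stroke="#000000"/>
  <polygon points="14.219,43.536 39.609,43.536 39.609,73.952 14.219,73.952" fill="none" stroke="#000000"/>
  <polygon points="64.447,170.933 81.766,54.304 117.660,260.050 38.458,185.065 13.986,36.024 73.052,8.063" fill="none" stroke="#ff8800"/>
</svg>

y_svg = 269.921 − y_m.

[1] S145→`#000000` (engrave); open run; points: 120.421,122.972 91.463,95.516 40.037,66.774 19.231,51.067

[2] S766→`#ff00ff` (cut); open run; points: 115.740,208.376 86.542,183.971 71.075,67.110

[3] S145→`#000000` (engrave); open run; points: 119.241,108.112 101.803,68.720 78.210,37.198 48.462,13.546

[4] S145→`#000000` (engrave); closed run; points: 14.219,43.536 39.609,43.536 39.609,73.952 14.219,73.952

[5] S496→`#ff8800` (score); closed run; points: 64.447,170.933 81.766,54.304 117.660,260.050 38.458,185.065 13.986,36.024 73.052,8.063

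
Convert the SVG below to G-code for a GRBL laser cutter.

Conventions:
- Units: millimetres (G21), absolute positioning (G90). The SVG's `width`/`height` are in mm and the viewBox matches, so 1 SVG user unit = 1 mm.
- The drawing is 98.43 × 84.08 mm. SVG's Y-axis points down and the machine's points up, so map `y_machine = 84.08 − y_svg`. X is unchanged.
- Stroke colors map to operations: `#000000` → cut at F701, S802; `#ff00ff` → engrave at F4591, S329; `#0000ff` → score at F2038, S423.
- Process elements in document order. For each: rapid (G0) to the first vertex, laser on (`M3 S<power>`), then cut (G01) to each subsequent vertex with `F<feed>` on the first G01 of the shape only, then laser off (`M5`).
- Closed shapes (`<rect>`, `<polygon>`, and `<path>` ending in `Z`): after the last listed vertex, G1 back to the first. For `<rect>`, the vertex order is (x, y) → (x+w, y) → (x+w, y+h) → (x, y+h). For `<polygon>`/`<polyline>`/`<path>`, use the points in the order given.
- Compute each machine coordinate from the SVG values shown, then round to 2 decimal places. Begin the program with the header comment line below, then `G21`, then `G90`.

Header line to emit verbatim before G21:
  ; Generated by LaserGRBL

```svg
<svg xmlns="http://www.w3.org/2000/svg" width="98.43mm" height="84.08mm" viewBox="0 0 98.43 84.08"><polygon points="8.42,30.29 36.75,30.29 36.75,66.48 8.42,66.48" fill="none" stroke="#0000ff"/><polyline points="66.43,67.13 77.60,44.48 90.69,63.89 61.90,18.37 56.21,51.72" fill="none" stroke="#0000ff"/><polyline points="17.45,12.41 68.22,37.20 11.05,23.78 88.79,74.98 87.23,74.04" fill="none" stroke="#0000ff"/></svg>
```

; Generated by LaserGRBL
G21
G90
G0 X8.42 Y53.79
M3 S423
G01 X36.75 Y53.79 F2038
G01 X36.75 Y17.60
G01 X8.42 Y17.60
G01 X8.42 Y53.79
M5
G0 X66.43 Y16.95
M3 S423
G01 X77.60 Y39.60 F2038
G01 X90.69 Y20.19
G01 X61.90 Y65.71
G01 X56.21 Y32.36
M5
G0 X17.45 Y71.67
M3 S423
G01 X68.22 Y46.88 F2038
G01 X11.05 Y60.30
G01 X88.79 Y9.10
G01 X87.23 Y10.04
M5

viewBox `0 0 98.43 84.08` with mm width/height → 1 unit = 1 mm. Flip: y_m = 84.08 − y_svg.

**Shape 1** — `<polygon>` rectangle, stroke `#0000ff` → score (S423, F2038). Machine vertices: (8.42,53.79) → (36.75,53.79) → (36.75,17.60) → (8.42,17.60) → (8.42,53.79). Closed: final G1 returns to the first vertex.

**Shape 2** — `<polyline>` open polyline, stroke `#0000ff` → score (S423, F2038). Machine vertices: (66.43,16.95) → (77.60,39.60) → (90.69,20.19) → (61.90,65.71) → (56.21,32.36). Open path.

**Shape 3** — `<polyline>` open polyline, stroke `#0000ff` → score (S423, F2038). Machine vertices: (17.45,71.67) → (68.22,46.88) → (11.05,60.30) → (88.79,9.10) → (87.23,10.04). Open path.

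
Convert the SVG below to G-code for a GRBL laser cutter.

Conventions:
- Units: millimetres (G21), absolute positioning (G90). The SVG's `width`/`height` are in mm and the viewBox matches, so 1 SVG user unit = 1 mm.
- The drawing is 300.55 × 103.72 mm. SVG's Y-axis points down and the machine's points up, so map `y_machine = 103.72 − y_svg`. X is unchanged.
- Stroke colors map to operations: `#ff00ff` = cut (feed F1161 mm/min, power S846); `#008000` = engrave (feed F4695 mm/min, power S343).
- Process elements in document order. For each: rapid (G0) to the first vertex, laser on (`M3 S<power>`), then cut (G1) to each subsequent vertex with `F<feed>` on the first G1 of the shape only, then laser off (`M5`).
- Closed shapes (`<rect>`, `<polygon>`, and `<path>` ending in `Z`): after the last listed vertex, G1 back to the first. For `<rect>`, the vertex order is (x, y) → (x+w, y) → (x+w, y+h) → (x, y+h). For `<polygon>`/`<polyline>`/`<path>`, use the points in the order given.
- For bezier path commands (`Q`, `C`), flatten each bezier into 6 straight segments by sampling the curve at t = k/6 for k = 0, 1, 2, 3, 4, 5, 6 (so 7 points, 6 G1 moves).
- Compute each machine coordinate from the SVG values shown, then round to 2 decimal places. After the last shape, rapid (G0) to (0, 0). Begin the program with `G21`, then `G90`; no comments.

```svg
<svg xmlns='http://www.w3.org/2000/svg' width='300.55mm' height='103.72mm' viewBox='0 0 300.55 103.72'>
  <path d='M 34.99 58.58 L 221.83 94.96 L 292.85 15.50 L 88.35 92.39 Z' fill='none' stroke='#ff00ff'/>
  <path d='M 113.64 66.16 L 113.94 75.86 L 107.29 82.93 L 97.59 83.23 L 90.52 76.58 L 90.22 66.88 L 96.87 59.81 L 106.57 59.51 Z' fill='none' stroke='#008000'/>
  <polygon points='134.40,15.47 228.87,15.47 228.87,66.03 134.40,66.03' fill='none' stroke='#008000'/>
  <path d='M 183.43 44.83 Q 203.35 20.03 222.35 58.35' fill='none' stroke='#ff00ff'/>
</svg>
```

viewBox `0 0 300.55 103.72` with mm width/height → 1 unit = 1 mm. Flip: y_m = 103.72 − y_svg.

**Shape 1** — `<path>` closed polygon, stroke `#ff00ff` → cut (S846, F1161). Machine vertices: (34.99,45.14) → (221.83,8.76) → (292.85,88.22) → (88.35,11.33) → (34.99,45.14). Closed: final G1 returns to the first vertex.

**Shape 2** — `<path>` regular polygon, stroke `#008000` → engrave (S343, F4695). Machine vertices: (113.64,37.56) → (113.94,27.86) → (107.29,20.79) → (97.59,20.49) → (90.52,27.14) → (90.22,36.84) → (96.87,43.91) → (106.57,44.21) → (113.64,37.56). Closed: final G1 returns to the first vertex.

**Shape 3** — `<polygon>` rectangle, stroke `#008000` → engrave (S343, F4695). Machine vertices: (134.40,88.25) → (228.87,88.25) → (228.87,37.69) → (134.40,37.69) → (134.40,88.25). Closed: final G1 returns to the first vertex.

**Shape 4** — `<path>` quadratic bezier, stroke `#ff00ff` → cut (S846, F1161). Control points (SVG): P0=(183.43,44.83), P1=(203.35,20.03), P2=(222.35,58.35); sampled at t=k/6. Machine vertices: (183.43,58.89) → (190.04,65.40) → (196.61,68.41) → (203.12,67.91) → (209.58,63.90) → (215.99,56.39) → (222.35,45.37). Open path.

G21
G90
G0 X34.99 Y45.14
M3 S846
G1 X221.83 Y8.76 F1161
G1 X292.85 Y88.22
G1 X88.35 Y11.33
G1 X34.99 Y45.14
M5
G0 X113.64 Y37.56
M3 S343
G1 X113.94 Y27.86 F4695
G1 X107.29 Y20.79
G1 X97.59 Y20.49
G1 X90.52 Y27.14
G1 X90.22 Y36.84
G1 X96.87 Y43.91
G1 X106.57 Y44.21
G1 X113.64 Y37.56
M5
G0 X134.40 Y88.25
M3 S343
G1 X228.87 Y88.25 F4695
G1 X228.87 Y37.69
G1 X134.40 Y37.69
G1 X134.40 Y88.25
M5
G0 X183.43 Y58.89
M3 S846
G1 X190.04 Y65.40 F1161
G1 X196.61 Y68.41
G1 X203.12 Y67.91
G1 X209.58 Y63.90
G1 X215.99 Y56.39
G1 X222.35 Y45.37
M5
G0 X0.00 Y0.00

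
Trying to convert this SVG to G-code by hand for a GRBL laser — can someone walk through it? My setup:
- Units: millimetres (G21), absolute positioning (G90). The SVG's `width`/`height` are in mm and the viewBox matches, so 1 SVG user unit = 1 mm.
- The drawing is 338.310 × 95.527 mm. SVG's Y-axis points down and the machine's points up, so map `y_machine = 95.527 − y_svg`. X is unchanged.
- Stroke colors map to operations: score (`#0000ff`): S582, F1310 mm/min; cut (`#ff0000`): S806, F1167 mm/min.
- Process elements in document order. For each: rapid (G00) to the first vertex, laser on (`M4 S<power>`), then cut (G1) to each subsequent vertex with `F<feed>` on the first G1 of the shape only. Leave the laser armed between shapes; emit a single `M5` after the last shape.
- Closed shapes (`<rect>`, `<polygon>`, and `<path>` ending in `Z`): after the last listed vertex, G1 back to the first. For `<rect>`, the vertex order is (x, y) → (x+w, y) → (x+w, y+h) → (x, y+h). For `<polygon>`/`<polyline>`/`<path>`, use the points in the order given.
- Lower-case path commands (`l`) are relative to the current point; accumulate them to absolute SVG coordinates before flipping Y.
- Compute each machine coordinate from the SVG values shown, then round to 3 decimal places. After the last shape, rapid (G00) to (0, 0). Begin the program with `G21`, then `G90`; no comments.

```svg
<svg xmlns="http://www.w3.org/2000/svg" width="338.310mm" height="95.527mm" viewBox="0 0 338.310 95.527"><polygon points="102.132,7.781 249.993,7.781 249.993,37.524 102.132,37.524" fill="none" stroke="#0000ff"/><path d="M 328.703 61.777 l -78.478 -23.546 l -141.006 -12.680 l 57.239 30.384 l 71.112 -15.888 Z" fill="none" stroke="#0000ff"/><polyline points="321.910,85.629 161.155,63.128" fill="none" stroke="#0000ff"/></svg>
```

G21
G90
G00 X102.132 Y87.746
M4 S582
G1 X249.993 Y87.746 F1310
G1 X249.993 Y58.003
G1 X102.132 Y58.003
G1 X102.132 Y87.746
G00 X328.703 Y33.750
M4 S582
G1 X250.225 Y57.296 F1310
G1 X109.219 Y69.976
G1 X166.458 Y39.592
G1 X237.570 Y55.480
G1 X328.703 Y33.750
G00 X321.910 Y9.898
M4 S582
G1 X161.155 Y32.399 F1310
M5
G00 X0.000 Y0.000

viewBox `0 0 338.310 95.527` with mm width/height → 1 unit = 1 mm. Flip: y_m = 95.527 − y_svg.

**Shape 1** — `<polygon>` rectangle, stroke `#0000ff` → score (S582, F1310). Machine vertices: (102.132,87.746) → (249.993,87.746) → (249.993,58.003) → (102.132,58.003) → (102.132,87.746). Closed: final G1 returns to the first vertex.

**Shape 2** — `<path>` closed polygon, stroke `#0000ff` → score (S582, F1310). Machine vertices: (328.703,33.750) → (250.225,57.296) → (109.219,69.976) → (166.458,39.592) → (237.570,55.480) → (328.703,33.750). Closed: final G1 returns to the first vertex.

**Shape 3** — `<polyline>` line segment, stroke `#0000ff` → score (S582, F1310). Machine vertices: (321.910,9.898) → (161.155,32.399). Open path.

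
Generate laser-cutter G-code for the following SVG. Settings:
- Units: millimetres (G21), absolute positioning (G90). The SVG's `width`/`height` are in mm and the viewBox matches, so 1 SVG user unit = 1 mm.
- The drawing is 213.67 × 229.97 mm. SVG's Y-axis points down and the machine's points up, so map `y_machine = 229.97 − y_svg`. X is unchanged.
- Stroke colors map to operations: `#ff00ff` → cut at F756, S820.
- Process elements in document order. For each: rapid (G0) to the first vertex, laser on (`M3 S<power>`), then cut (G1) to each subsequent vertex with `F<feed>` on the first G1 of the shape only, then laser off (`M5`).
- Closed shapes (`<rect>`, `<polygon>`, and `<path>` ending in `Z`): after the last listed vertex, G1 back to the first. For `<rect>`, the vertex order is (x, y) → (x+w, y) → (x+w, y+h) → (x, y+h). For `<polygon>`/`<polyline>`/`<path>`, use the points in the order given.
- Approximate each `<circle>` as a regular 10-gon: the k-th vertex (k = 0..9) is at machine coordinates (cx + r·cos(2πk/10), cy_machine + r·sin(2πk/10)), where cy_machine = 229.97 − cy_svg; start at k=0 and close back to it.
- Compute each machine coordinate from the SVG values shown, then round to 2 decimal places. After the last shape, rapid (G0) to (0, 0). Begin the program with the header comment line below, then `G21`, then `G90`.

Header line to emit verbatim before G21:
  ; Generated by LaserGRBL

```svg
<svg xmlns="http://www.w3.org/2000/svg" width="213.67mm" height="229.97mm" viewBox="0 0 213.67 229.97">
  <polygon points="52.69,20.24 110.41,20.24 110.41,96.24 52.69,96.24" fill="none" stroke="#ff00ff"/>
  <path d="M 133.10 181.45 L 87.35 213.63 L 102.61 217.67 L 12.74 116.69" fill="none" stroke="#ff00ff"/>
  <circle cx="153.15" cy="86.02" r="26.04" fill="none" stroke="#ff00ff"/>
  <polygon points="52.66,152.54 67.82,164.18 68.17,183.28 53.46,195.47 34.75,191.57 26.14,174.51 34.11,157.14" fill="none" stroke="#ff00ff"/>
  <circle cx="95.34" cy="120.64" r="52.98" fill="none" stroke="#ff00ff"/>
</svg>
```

; Generated by LaserGRBL
G21
G90
G0 X52.69 Y209.73
M3 S820
G1 X110.41 Y209.73 F756
G1 X110.41 Y133.73
G1 X52.69 Y133.73
G1 X52.69 Y209.73
M5
G0 X133.10 Y48.52
M3 S820
G1 X87.35 Y16.34 F756
G1 X102.61 Y12.30
G1 X12.74 Y113.28
M5
G0 X179.19 Y143.95
M3 S820
G1 X174.22 Y159.26 F756
G1 X161.20 Y168.72
G1 X145.10 Y168.72
G1 X132.08 Y159.26
G1 X127.11 Y143.95
G1 X132.08 Y128.64
G1 X145.10 Y119.18
G1 X161.20 Y119.18
G1 X174.22 Y128.64
G1 X179.19 Y143.95
M5
G0 X52.66 Y77.43
M3 S820
G1 X67.82 Y65.79 F756
G1 X68.17 Y46.69
G1 X53.46 Y34.50
G1 X34.75 Y38.40
G1 X26.14 Y55.46
G1 X34.11 Y72.83
G1 X52.66 Y77.43
M5
G0 X148.32 Y109.33
M3 S820
G1 X138.20 Y140.47 F756
G1 X111.71 Y159.72
G1 X78.97 Y159.72
G1 X52.48 Y140.47
G1 X42.36 Y109.33
G1 X52.48 Y78.19
G1 X78.97 Y58.94
G1 X111.71 Y58.94
G1 X138.20 Y78.19
G1 X148.32 Y109.33
M5
G0 X0.00 Y0.00

1 u = 1 mm; y_m = 229.97 − y.

[1] `<polygon>` rectangle, #ff00ff→cut S820 F756: (52.69,209.73) → (110.41,209.73) → (110.41,133.73) → (52.69,133.73) → (52.69,209.73) (closed)

[2] `<path>` open polyline, #ff00ff→cut S820 F756: (133.10,48.52) → (87.35,16.34) → (102.61,12.30) → (12.74,113.28)

[3] `<circle>` circle, #ff00ff→cut S820 F756: (179.19,143.95) → (174.22,159.26) → (161.20,168.72) → (145.10,168.72) → (132.08,159.26) → (127.11,143.95) → (132.08,128.64) → (145.10,119.18) → (161.20,119.18) → (174.22,128.64) → (179.19,143.95) (closed)

[4] `<polygon>` regular polygon, #ff00ff→cut S820 F756: (52.66,77.43) → (67.82,65.79) → (68.17,46.69) → (53.46,34.50) → (34.75,38.40) → (26.14,55.46) → (34.11,72.83) → (52.66,77.43) (closed)

[5] `<circle>` circle, #ff00ff→cut S820 F756: (148.32,109.33) → (138.20,140.47) → (111.71,159.72) → (78.97,159.72) → (52.48,140.47) → (42.36,109.33) → (52.48,78.19) → (78.97,58.94) → (111.71,58.94) → (138.20,78.19) → (148.32,109.33) (closed)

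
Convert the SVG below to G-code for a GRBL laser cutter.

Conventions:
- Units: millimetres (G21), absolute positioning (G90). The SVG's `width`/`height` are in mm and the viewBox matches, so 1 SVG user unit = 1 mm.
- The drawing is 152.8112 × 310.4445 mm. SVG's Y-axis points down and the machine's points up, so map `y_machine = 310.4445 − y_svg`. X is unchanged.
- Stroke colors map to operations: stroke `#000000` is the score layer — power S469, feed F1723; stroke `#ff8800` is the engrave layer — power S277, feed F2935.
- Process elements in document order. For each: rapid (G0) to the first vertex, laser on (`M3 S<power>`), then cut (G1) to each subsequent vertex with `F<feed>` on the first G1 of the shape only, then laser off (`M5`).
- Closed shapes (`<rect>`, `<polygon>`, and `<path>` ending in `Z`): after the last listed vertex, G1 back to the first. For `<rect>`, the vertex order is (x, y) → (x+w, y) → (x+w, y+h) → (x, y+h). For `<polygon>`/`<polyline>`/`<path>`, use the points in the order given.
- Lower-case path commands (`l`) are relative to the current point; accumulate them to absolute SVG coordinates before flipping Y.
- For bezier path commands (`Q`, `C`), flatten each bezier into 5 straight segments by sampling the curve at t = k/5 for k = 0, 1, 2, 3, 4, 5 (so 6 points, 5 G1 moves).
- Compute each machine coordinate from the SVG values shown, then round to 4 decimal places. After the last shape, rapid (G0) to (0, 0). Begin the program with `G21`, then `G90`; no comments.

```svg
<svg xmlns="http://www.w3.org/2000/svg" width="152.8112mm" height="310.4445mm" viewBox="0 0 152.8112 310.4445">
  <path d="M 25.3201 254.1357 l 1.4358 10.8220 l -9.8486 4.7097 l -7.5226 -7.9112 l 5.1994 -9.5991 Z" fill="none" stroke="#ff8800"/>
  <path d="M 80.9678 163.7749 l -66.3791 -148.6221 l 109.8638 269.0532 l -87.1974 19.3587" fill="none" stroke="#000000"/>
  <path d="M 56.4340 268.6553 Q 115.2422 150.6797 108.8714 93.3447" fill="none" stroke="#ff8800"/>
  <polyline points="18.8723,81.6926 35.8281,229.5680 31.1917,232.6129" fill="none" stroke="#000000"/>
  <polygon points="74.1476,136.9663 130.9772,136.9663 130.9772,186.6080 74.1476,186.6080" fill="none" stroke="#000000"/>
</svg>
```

1 u = 1 mm; y_m = 310.4445 − y.

[1] `<path>` regular polygon, #ff8800→engrave S277 F2935: (25.3201,56.3088) → (26.7559,45.4868) → (16.9073,40.7771) → (9.3847,48.6883) → (14.5841,58.2874) → (25.3201,56.3088) (closed)

[2] `<path>` open polyline, #000000→score S469 F1723: (80.9678,146.6696) → (14.5887,295.2917) → (124.4525,26.2385) → (37.2551,6.8798)

[3] `<path>` quadratic bezier, #ff8800→engrave S277 F2935: (56.4340,41.7892) → (77.3501,86.5538) → (93.0519,126.4672) → (103.5394,161.5293) → (108.8126,191.7402) → (108.8714,217.0998)

[4] `<polyline>` open polyline, #000000→score S469 F1723: (18.8723,228.7519) → (35.8281,80.8765) → (31.1917,77.8316)

[5] `<polygon>` rectangle, #000000→score S469 F1723: (74.1476,173.4782) → (130.9772,173.4782) → (130.9772,123.8365) → (74.1476,123.8365) → (74.1476,173.4782) (closed)

G21
G90
G0 X25.3201 Y56.3088
M3 S277
G1 X26.7559 Y45.4868 F2935
G1 X16.9073 Y40.7771
G1 X9.3847 Y48.6883
G1 X14.5841 Y58.2874
G1 X25.3201 Y56.3088
M5
G0 X80.9678 Y146.6696
M3 S469
G1 X14.5887 Y295.2917 F1723
G1 X124.4525 Y26.2385
G1 X37.2551 Y6.8798
M5
G0 X56.4340 Y41.7892
M3 S277
G1 X77.3501 Y86.5538 F2935
G1 X93.0519 Y126.4672
G1 X103.5394 Y161.5293
G1 X108.8126 Y191.7402
G1 X108.8714 Y217.0998
M5
G0 X18.8723 Y228.7519
M3 S469
G1 X35.8281 Y80.8765 F1723
G1 X31.1917 Y77.8316
M5
G0 X74.1476 Y173.4782
M3 S469
G1 X130.9772 Y173.4782 F1723
G1 X130.9772 Y123.8365
G1 X74.1476 Y123.8365
G1 X74.1476 Y173.4782
M5
G0 X0.0000 Y0.0000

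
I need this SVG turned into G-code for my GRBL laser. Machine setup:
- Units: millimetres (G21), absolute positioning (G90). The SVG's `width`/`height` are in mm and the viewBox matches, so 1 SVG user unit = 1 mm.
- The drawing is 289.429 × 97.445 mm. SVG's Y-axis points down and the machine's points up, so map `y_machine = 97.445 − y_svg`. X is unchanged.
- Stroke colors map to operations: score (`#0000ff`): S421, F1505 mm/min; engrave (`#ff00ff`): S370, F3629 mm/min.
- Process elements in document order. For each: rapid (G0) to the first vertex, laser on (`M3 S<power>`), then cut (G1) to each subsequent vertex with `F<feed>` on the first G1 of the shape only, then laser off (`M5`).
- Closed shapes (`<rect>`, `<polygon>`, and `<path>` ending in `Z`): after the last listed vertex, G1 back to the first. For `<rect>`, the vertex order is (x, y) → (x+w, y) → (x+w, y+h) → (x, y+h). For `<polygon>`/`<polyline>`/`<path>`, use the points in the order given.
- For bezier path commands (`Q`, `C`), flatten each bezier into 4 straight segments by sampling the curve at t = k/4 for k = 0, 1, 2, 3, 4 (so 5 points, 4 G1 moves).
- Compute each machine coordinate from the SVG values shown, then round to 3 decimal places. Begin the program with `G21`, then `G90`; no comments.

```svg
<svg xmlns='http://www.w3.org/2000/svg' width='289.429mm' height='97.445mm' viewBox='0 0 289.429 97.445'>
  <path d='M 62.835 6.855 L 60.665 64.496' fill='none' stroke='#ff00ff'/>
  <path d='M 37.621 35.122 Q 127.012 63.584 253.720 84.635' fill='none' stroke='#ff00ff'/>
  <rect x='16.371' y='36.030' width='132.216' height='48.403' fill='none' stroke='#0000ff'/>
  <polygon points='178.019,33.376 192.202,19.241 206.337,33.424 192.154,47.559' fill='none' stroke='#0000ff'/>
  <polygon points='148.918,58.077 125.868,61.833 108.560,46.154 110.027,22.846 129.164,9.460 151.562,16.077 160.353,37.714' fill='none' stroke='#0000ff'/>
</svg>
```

G21
G90
G0 X62.835 Y90.590
M3 S370
G1 X60.665 Y32.949 F3629
M5
G0 X37.621 Y62.323
M3 S370
G1 X84.649 Y48.555 F3629
G1 X136.341 Y35.714
G1 X192.698 Y23.799
G1 X253.720 Y12.810
M5
G0 X16.371 Y61.415
M3 S421
G1 X148.587 Y61.415 F1505
G1 X148.587 Y13.012
G1 X16.371 Y13.012
G1 X16.371 Y61.415
M5
G0 X178.019 Y64.069
M3 S421
G1 X192.202 Y78.204 F1505
G1 X206.337 Y64.021
G1 X192.154 Y49.886
G1 X178.019 Y64.069
M5
G0 X148.918 Y39.368
M3 S421
G1 X125.868 Y35.612 F1505
G1 X108.560 Y51.291
G1 X110.027 Y74.599
G1 X129.164 Y87.985
G1 X151.562 Y81.368
G1 X160.353 Y59.731
G1 X148.918 Y39.368
M5

viewBox `0 0 289.429 97.445` with mm width/height → 1 unit = 1 mm. Flip: y_m = 97.445 − y_svg.

**Shape 1** — `<path>` line segment, stroke `#ff00ff` → engrave (S370, F3629). Machine vertices: (62.835,90.590) → (60.665,32.949). Open path.

**Shape 2** — `<path>` quadratic bezier, stroke `#ff00ff` → engrave (S370, F3629). Control points (SVG): P0=(37.621,35.122), P1=(127.012,63.584), P2=(253.720,84.635); sampled at t=k/4. Machine vertices: (37.621,62.323) → (84.649,48.555) → (136.341,35.714) → (192.698,23.799) → (253.720,12.810). Open path.

**Shape 3** — `<rect>` rectangle, stroke `#0000ff` → score (S421, F1505). Machine vertices: (16.371,61.415) → (148.587,61.415) → (148.587,13.012) → (16.371,13.012) → (16.371,61.415). Closed: final G1 returns to the first vertex.

**Shape 4** — `<polygon>` regular polygon, stroke `#0000ff` → score (S421, F1505). Machine vertices: (178.019,64.069) → (192.202,78.204) → (206.337,64.021) → (192.154,49.886) → (178.019,64.069). Closed: final G1 returns to the first vertex.

**Shape 5** — `<polygon>` regular polygon, stroke `#0000ff` → score (S421, F1505). Machine vertices: (148.918,39.368) → (125.868,35.612) → (108.560,51.291) → (110.027,74.599) → (129.164,87.985) → (151.562,81.368) → (160.353,59.731) → (148.918,39.368). Closed: final G1 returns to the first vertex.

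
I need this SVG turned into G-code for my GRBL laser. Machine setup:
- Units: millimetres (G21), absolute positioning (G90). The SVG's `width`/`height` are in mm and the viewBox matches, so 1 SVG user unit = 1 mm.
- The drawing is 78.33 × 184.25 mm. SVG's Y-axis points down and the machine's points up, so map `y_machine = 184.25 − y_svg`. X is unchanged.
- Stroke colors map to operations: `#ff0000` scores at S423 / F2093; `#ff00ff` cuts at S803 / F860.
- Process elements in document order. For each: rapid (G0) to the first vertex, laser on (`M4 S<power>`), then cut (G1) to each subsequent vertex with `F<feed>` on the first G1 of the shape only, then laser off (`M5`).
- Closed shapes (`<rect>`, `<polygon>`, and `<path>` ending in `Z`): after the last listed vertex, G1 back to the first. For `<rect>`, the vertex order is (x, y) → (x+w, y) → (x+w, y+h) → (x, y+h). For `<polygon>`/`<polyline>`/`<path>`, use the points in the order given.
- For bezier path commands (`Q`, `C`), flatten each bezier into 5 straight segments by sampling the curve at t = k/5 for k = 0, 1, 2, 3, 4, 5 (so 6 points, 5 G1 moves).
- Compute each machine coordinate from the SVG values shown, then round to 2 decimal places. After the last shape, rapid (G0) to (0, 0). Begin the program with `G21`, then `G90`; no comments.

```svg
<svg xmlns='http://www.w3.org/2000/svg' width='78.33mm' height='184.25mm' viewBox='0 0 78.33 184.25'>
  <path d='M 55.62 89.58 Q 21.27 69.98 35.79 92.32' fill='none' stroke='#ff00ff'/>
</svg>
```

G21
G90
G0 X55.62 Y94.67
M4 S803
G1 X43.83 Y100.83 F860
G1 X35.96 Y103.64
G1 X31.99 Y103.09
G1 X31.94 Y99.19
G1 X35.79 Y91.93
M5
G0 X0.00 Y0.00

viewBox `0 0 78.33 184.25` with mm width/height → 1 unit = 1 mm. Flip: y_m = 184.25 − y_svg.

**Shape 1** — `<path>` quadratic bezier, stroke `#ff00ff` → cut (S803, F860). Control points (SVG): P0=(55.62,89.58), P1=(21.27,69.98), P2=(35.79,92.32); sampled at t=k/5. Machine vertices: (55.62,94.67) → (43.83,100.83) → (35.96,103.64) → (31.99,103.09) → (31.94,99.19) → (35.79,91.93). Open path.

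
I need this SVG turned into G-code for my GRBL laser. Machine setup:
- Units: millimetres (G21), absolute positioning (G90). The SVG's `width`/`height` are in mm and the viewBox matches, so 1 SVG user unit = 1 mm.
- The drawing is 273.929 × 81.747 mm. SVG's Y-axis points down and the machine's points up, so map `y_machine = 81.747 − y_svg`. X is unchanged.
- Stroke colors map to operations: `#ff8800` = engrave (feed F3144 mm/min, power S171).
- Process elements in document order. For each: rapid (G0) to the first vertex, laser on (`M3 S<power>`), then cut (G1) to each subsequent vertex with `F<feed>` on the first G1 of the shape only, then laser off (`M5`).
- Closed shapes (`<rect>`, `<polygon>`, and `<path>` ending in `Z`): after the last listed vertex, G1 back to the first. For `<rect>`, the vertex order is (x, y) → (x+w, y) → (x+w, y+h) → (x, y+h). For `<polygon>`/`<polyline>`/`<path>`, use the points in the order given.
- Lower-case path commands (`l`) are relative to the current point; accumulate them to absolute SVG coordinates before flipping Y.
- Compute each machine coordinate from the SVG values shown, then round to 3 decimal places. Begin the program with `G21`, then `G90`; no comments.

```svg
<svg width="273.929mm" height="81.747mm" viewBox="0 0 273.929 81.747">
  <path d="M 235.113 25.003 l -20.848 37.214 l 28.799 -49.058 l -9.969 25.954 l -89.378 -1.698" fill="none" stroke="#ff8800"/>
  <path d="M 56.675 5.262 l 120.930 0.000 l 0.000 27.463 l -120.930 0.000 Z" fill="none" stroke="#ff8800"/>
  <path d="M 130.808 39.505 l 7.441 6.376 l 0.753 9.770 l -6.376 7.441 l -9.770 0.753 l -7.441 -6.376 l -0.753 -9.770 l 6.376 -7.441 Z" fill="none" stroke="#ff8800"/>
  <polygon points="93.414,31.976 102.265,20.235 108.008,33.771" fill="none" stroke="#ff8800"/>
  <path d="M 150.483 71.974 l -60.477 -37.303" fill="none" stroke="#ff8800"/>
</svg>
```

Since the viewBox matches the mm dimensions, user units are millimetres directly. The only transform is the Y-flip y_m = 81.747 − y_svg.

Shape 1 is a open polyline drawn with `<path>`. Its stroke #ff8800 means engrave at S171, F3144. After flipping Y the toolpath is (235.113,56.744) → (214.265,19.530) → (243.064,68.588) → (233.095,42.634) → (143.717,44.332).

Shape 2 is a rectangle drawn with `<path>`. Its stroke #ff8800 means engrave at S171, F3144. After flipping Y the toolpath is (56.675,76.485) → (177.605,76.485) → (177.605,49.022) → (56.675,49.022) → (56.675,76.485), returning to the start.

Shape 3 is a regular polygon drawn with `<path>`. Its stroke #ff8800 means engrave at S171, F3144. After flipping Y the toolpath is (130.808,42.242) → (138.249,35.866) → (139.002,26.096) → (132.626,18.655) → (122.856,17.902) → (115.415,24.278) → (114.662,34.048) → (121.038,41.489) → (130.808,42.242), returning to the start.

Shape 4 is a regular polygon drawn with `<polygon>`. Its stroke #ff8800 means engrave at S171, F3144. After flipping Y the toolpath is (93.414,49.771) → (102.265,61.512) → (108.008,47.976) → (93.414,49.771), returning to the start.

Shape 5 is a line segment drawn with `<path>`. Its stroke #ff8800 means engrave at S171, F3144. After flipping Y the toolpath is (150.483,9.773) → (90.006,47.076).

G21
G90
G0 X235.113 Y56.744
M3 S171
G1 X214.265 Y19.530 F3144
G1 X243.064 Y68.588
G1 X233.095 Y42.634
G1 X143.717 Y44.332
M5
G0 X56.675 Y76.485
M3 S171
G1 X177.605 Y76.485 F3144
G1 X177.605 Y49.022
G1 X56.675 Y49.022
G1 X56.675 Y76.485
M5
G0 X130.808 Y42.242
M3 S171
G1 X138.249 Y35.866 F3144
G1 X139.002 Y26.096
G1 X132.626 Y18.655
G1 X122.856 Y17.902
G1 X115.415 Y24.278
G1 X114.662 Y34.048
G1 X121.038 Y41.489
G1 X130.808 Y42.242
M5
G0 X93.414 Y49.771
M3 S171
G1 X102.265 Y61.512 F3144
G1 X108.008 Y47.976
G1 X93.414 Y49.771
M5
G0 X150.483 Y9.773
M3 S171
G1 X90.006 Y47.076 F3144
M5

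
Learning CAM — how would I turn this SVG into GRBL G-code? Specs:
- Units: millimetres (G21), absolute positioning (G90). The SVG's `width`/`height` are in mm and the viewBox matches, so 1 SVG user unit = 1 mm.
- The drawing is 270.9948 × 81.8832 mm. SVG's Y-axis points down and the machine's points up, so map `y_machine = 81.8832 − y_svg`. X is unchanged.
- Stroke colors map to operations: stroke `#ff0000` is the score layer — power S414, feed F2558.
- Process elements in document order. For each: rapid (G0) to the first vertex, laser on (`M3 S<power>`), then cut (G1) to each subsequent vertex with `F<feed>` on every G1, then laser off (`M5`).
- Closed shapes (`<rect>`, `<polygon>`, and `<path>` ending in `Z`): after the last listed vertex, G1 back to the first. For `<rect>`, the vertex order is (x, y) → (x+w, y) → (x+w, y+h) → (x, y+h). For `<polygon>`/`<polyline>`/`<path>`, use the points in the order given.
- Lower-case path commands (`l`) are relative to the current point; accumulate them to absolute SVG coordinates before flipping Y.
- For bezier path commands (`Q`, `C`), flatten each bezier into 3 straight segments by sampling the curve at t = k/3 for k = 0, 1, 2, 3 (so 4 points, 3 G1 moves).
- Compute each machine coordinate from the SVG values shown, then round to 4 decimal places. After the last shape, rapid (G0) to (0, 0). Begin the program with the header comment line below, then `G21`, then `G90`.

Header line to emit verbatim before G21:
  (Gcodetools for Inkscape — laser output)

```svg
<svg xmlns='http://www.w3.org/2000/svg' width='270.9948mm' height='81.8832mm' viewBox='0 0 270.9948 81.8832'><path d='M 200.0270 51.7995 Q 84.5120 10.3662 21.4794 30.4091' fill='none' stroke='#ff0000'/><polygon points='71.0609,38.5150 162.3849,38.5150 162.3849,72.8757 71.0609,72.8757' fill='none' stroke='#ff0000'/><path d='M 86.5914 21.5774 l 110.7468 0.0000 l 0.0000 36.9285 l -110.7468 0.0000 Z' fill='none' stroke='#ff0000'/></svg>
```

viewBox `0 0 270.9948 81.8832` with mm width/height → 1 unit = 1 mm. Flip: y_m = 81.8832 − y_svg.

**Shape 1** — `<path>` quadratic bezier, stroke `#ff0000` → score (S414, F2558). Control points (SVG): P0=(200.0270,51.7995), P1=(84.5120,10.3662), P2=(21.4794,30.4091); sampled at t=k/3. Machine vertices: (200.0270,30.0837) → (128.8484,50.8752) → (69.3325,58.0053) → (21.4794,51.4741). Open path.

**Shape 2** — `<polygon>` rectangle, stroke `#ff0000` → score (S414, F2558). Machine vertices: (71.0609,43.3682) → (162.3849,43.3682) → (162.3849,9.0075) → (71.0609,9.0075) → (71.0609,43.3682). Closed: final G1 returns to the first vertex.

**Shape 3** — `<path>` rectangle, stroke `#ff0000` → score (S414, F2558). Machine vertices: (86.5914,60.3058) → (197.3382,60.3058) → (197.3382,23.3773) → (86.5914,23.3773) → (86.5914,60.3058). Closed: final G1 returns to the first vertex.

(Gcodetools for Inkscape — laser output)
G21
G90
G0 X200.0270 Y30.0837
M3 S414
G1 X128.8484 Y50.8752 F2558
G1 X69.3325 Y58.0053 F2558
G1 X21.4794 Y51.4741 F2558
M5
G0 X71.0609 Y43.3682
M3 S414
G1 X162.3849 Y43.3682 F2558
G1 X162.3849 Y9.0075 F2558
G1 X71.0609 Y9.0075 F2558
G1 X71.0609 Y43.3682 F2558
M5
G0 X86.5914 Y60.3058
M3 S414
G1 X197.3382 Y60.3058 F2558
G1 X197.3382 Y23.3773 F2558
G1 X86.5914 Y23.3773 F2558
G1 X86.5914 Y60.3058 F2558
M5
G0 X0.0000 Y0.0000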